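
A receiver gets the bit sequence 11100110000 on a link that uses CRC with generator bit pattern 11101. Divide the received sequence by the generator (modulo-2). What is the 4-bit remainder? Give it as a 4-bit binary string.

0100

Modulo-2 division of 11100110000 by 11101:
  pos 0: 11100 XOR 11101 = 00001
  pos 4: 11100 XOR 11101 = 00001
Remainder = 0100 (nonzero — an error is detected).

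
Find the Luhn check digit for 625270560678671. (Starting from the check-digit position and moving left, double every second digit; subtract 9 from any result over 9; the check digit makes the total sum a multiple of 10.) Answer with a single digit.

Partial digits right→left: 1 7 6 8 7 6 0 6 5 0 7 2 5 2 6
Double every second digit counting from the check-digit position (so the 1st, 3rd, 5th, ... of the partial from the right).
  doubled (with −9 where >9): 2 3 5 0 1 5 1 3 → sum 20
  kept as-is: 7 8 6 6 0 2 2 → sum 31
Total = 20 + 31 = 51.
Check digit = (10 − (51 mod 10)) mod 10 = 9.

9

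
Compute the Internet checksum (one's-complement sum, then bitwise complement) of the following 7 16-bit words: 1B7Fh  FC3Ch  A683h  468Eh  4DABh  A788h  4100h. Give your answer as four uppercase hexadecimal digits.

C4FD

One's-complement addition (fold any carry out of bit 15 back into bit 0):
  0x1B7F + 0xFC3C = 0x117BB → wrap carry → 0x17BC
  0x17BC + 0xA683 = 0x0BE3F
  0xBE3F + 0x468E = 0x104CD → wrap carry → 0x04CE
  0x04CE + 0x4DAB = 0x05279
  0x5279 + 0xA788 = 0x0FA01
  0xFA01 + 0x4100 = 0x13B01 → wrap carry → 0x3B02
One's-complement sum = 0x3B02.
Checksum = ~0x3B02 & 0xFFFF = 0xC4FD.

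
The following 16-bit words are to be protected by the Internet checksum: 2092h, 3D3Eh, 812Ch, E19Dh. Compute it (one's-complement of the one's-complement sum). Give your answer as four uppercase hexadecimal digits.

One's-complement addition (fold any carry out of bit 15 back into bit 0):
  0x2092 + 0x3D3E = 0x05DD0
  0x5DD0 + 0x812C = 0x0DEFC
  0xDEFC + 0xE19D = 0x1C099 → wrap carry → 0xC09A
One's-complement sum = 0xC09A.
Checksum = ~0xC09A & 0xFFFF = 0x3F65.

3F65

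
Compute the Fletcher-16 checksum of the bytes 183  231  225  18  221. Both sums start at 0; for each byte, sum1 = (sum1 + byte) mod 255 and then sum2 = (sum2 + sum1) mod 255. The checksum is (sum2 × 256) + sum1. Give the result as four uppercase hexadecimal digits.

DD71

Running sums (mod 255):
  after byte 0 (183): sum1=183, sum2=183
  after byte 1 (231): sum1=159, sum2=87
  after byte 2 (225): sum1=129, sum2=216
  after byte 3 (18): sum1=147, sum2=108
  after byte 4 (221): sum1=113, sum2=221
Checksum = sum2·256 + sum1 = 221·256 + 113 = 56689 = 0xDD71.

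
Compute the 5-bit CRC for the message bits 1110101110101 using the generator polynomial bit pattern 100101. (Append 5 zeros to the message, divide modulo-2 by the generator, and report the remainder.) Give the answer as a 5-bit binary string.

10110

Append 5 zeros: 111010111010100000. Divide by 100101 (XOR where the leading bit is 1):
  pos 0: 111010 XOR 100101 = 011111
  pos 1: 111111 XOR 100101 = 011010
  pos 2: 110101 XOR 100101 = 010000
  pos 3: 100001 XOR 100101 = 000100
  pos 6: 100010 XOR 100101 = 000111
  pos 9: 111100 XOR 100101 = 011001
  pos 10: 110010 XOR 100101 = 010111
  pos 11: 101110 XOR 100101 = 001011
Remainder (last 5 bits) = 10110. This is the CRC / FCS.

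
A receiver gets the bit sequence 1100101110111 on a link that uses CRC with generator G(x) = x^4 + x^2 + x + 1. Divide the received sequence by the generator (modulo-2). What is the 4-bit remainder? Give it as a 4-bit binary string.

Modulo-2 division of 1100101110111 by 10111:
  pos 0: 11001 XOR 10111 = 01110
  pos 1: 11100 XOR 10111 = 01011
  pos 2: 10111 XOR 10111 = 00000
  pos 7: 11011 XOR 10111 = 01100
  pos 8: 11001 XOR 10111 = 01110
Remainder = 1110 (nonzero — an error is detected).

1110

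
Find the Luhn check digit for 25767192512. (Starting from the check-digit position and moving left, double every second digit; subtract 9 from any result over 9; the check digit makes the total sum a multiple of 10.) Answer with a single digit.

7

Partial digits right→left: 2 1 5 2 9 1 7 6 7 5 2
Double every second digit counting from the check-digit position (so the 1st, 3rd, 5th, ... of the partial from the right).
  doubled (with −9 where >9): 4 1 9 5 5 4 → sum 28
  kept as-is: 1 2 1 6 5 → sum 15
Total = 28 + 15 = 43.
Check digit = (10 − (43 mod 10)) mod 10 = 7.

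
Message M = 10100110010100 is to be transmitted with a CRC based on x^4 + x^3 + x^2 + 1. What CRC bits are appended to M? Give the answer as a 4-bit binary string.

Append 4 zeros: 101001100101000000. Divide by 11101 (XOR where the leading bit is 1):
  pos 0: 10100 XOR 11101 = 01001
  pos 1: 10011 XOR 11101 = 01110
  pos 2: 11101 XOR 11101 = 00000
  pos 9: 10100 XOR 11101 = 01001
  pos 10: 10010 XOR 11101 = 01111
  pos 11: 11110 XOR 11101 = 00011
Remainder (last 4 bits) = 1100. This is the CRC / FCS.

1100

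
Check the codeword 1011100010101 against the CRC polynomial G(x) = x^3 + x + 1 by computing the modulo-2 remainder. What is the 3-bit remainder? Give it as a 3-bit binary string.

Modulo-2 division of 1011100010101 by 1011:
  pos 0: 1011 XOR 1011 = 0000
  pos 4: 1000 XOR 1011 = 0011
  pos 6: 1110 XOR 1011 = 0101
  pos 7: 1011 XOR 1011 = 0000
Remainder = 001 (nonzero — an error is detected).

001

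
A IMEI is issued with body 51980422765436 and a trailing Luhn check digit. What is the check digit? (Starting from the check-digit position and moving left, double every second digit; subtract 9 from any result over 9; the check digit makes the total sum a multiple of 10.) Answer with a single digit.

Partial digits right→left: 6 3 4 5 6 7 2 2 4 0 8 9 1 5
Double every second digit counting from the check-digit position (so the 1st, 3rd, 5th, ... of the partial from the right).
  doubled (with −9 where >9): 3 8 3 4 8 7 2 → sum 35
  kept as-is: 3 5 7 2 0 9 5 → sum 31
Total = 35 + 31 = 66.
Check digit = (10 − (66 mod 10)) mod 10 = 4.

4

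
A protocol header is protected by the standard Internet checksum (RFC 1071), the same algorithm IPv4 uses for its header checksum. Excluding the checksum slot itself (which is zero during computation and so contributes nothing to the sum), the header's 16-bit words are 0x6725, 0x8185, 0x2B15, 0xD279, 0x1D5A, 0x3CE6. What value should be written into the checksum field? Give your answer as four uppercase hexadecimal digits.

One's-complement addition (fold any carry out of bit 15 back into bit 0):
  0x6725 + 0x8185 = 0x0E8AA
  0xE8AA + 0x2B15 = 0x113BF → wrap carry → 0x13C0
  0x13C0 + 0xD279 = 0x0E639
  0xE639 + 0x1D5A = 0x10393 → wrap carry → 0x0394
  0x0394 + 0x3CE6 = 0x0407A
One's-complement sum = 0x407A.
Checksum = ~0x407A & 0xFFFF = 0xBF85.

BF85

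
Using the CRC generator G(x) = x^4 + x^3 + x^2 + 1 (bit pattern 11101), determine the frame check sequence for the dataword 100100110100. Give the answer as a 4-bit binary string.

Append 4 zeros: 1001001101000000. Divide by 11101 (XOR where the leading bit is 1):
  pos 0: 10010 XOR 11101 = 01111
  pos 1: 11110 XOR 11101 = 00011
  pos 4: 11110 XOR 11101 = 00011
  pos 7: 11100 XOR 11101 = 00001
  pos 11: 10000 XOR 11101 = 01101
Remainder (last 4 bits) = 1101. This is the CRC / FCS.

1101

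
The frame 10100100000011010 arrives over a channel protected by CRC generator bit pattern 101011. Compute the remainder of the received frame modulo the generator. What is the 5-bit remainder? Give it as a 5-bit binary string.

Modulo-2 division of 10100100000011010 by 101011:
  pos 0: 101001 XOR 101011 = 000010
  pos 4: 100000 XOR 101011 = 001011
  pos 6: 101100 XOR 101011 = 000111
  pos 9: 111110 XOR 101011 = 010101
  pos 10: 101011 XOR 101011 = 000000
Remainder = 00000 (zero — the frame passes the CRC check).

00000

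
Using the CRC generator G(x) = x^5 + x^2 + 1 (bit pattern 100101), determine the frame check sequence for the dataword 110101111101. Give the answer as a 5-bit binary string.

01000

Append 5 zeros: 11010111110100000. Divide by 100101 (XOR where the leading bit is 1):
  pos 0: 110101 XOR 100101 = 010000
  pos 1: 100001 XOR 100101 = 000100
  pos 4: 100111 XOR 100101 = 000010
  pos 8: 100100 XOR 100101 = 000001
Remainder (last 5 bits) = 01000. This is the CRC / FCS.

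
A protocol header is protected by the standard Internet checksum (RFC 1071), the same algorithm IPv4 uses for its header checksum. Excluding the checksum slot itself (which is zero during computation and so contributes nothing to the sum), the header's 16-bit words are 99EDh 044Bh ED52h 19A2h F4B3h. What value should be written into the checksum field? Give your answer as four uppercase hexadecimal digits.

One's-complement addition (fold any carry out of bit 15 back into bit 0):
  0x99ED + 0x044B = 0x09E38
  0x9E38 + 0xED52 = 0x18B8A → wrap carry → 0x8B8B
  0x8B8B + 0x19A2 = 0x0A52D
  0xA52D + 0xF4B3 = 0x199E0 → wrap carry → 0x99E1
One's-complement sum = 0x99E1.
Checksum = ~0x99E1 & 0xFFFF = 0x661E.

661E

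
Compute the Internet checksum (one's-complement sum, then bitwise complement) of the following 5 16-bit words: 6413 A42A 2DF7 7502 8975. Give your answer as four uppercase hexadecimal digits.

CB52

One's-complement addition (fold any carry out of bit 15 back into bit 0):
  0x6413 + 0xA42A = 0x1083D → wrap carry → 0x083E
  0x083E + 0x2DF7 = 0x03635
  0x3635 + 0x7502 = 0x0AB37
  0xAB37 + 0x8975 = 0x134AC → wrap carry → 0x34AD
One's-complement sum = 0x34AD.
Checksum = ~0x34AD & 0xFFFF = 0xCB52.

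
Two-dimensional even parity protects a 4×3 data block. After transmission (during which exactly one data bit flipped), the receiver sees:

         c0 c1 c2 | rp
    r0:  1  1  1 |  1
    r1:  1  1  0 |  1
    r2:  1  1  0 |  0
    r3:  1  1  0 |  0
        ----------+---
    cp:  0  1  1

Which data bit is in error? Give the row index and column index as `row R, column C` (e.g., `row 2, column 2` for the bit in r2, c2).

row 1, column 1

Recompute each row's even parity and compare to rp:
  r0: data parity 1, sent rp 1 → ok
  r1: data parity 0, sent rp 1 → mismatch
  r2: data parity 0, sent rp 0 → ok
  r3: data parity 0, sent rp 0 → ok
Recompute each column's even parity and compare to cp:
  c0: data parity 0, sent cp 0 → ok
  c1: data parity 0, sent cp 1 → mismatch
  c2: data parity 1, sent cp 1 → ok
Exactly one row (r1) and one column (c1) fail → the flipped bit is at their intersection.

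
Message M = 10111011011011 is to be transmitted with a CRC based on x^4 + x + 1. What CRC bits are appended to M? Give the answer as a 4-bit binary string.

0011

Append 4 zeros: 101110110110110000. Divide by 10011 (XOR where the leading bit is 1):
  pos 0: 10111 XOR 10011 = 00100
  pos 2: 10001 XOR 10011 = 00010
  pos 5: 10101 XOR 10011 = 00110
  pos 7: 11010 XOR 10011 = 01001
  pos 8: 10011 XOR 10011 = 00000
  pos 13: 10000 XOR 10011 = 00011
Remainder (last 4 bits) = 0011. This is the CRC / FCS.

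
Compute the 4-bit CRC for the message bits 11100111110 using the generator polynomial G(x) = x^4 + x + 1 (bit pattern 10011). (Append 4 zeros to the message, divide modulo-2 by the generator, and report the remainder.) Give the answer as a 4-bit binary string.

Append 4 zeros: 111001111100000. Divide by 10011 (XOR where the leading bit is 1):
  pos 0: 11100 XOR 10011 = 01111
  pos 1: 11111 XOR 10011 = 01100
  pos 2: 11001 XOR 10011 = 01010
  pos 3: 10101 XOR 10011 = 00110
  pos 5: 11011 XOR 10011 = 01000
  pos 6: 10000 XOR 10011 = 00011
  pos 9: 11000 XOR 10011 = 01011
  pos 10: 10110 XOR 10011 = 00101
Remainder (last 4 bits) = 0101. This is the CRC / FCS.

0101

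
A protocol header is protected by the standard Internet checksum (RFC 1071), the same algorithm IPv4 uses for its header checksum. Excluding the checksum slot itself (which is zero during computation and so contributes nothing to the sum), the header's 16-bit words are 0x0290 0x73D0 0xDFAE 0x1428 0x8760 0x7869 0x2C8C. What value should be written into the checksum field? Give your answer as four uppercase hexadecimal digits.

6972

One's-complement addition (fold any carry out of bit 15 back into bit 0):
  0x0290 + 0x73D0 = 0x07660
  0x7660 + 0xDFAE = 0x1560E → wrap carry → 0x560F
  0x560F + 0x1428 = 0x06A37
  0x6A37 + 0x8760 = 0x0F197
  0xF197 + 0x7869 = 0x16A00 → wrap carry → 0x6A01
  0x6A01 + 0x2C8C = 0x0968D
One's-complement sum = 0x968D.
Checksum = ~0x968D & 0xFFFF = 0x6972.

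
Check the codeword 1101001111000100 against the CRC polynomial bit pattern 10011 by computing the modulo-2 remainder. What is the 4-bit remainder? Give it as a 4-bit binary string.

Modulo-2 division of 1101001111000100 by 10011:
  pos 0: 11010 XOR 10011 = 01001
  pos 1: 10010 XOR 10011 = 00001
  pos 5: 11111 XOR 10011 = 01100
  pos 6: 11000 XOR 10011 = 01011
  pos 7: 10110 XOR 10011 = 00101
  pos 9: 10101 XOR 10011 = 00110
  pos 11: 11000 XOR 10011 = 01011
Remainder = 1011 (nonzero — an error is detected).

1011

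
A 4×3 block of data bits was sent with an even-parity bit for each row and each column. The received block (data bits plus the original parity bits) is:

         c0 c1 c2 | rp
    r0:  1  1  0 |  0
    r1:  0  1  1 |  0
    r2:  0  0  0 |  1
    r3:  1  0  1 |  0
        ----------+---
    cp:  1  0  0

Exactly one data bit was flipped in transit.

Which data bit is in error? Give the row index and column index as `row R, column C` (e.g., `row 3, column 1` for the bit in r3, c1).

Recompute each row's even parity and compare to rp:
  r0: data parity 0, sent rp 0 → ok
  r1: data parity 0, sent rp 0 → ok
  r2: data parity 0, sent rp 1 → mismatch
  r3: data parity 0, sent rp 0 → ok
Recompute each column's even parity and compare to cp:
  c0: data parity 0, sent cp 1 → mismatch
  c1: data parity 0, sent cp 0 → ok
  c2: data parity 0, sent cp 0 → ok
Exactly one row (r2) and one column (c0) fail → the flipped bit is at their intersection.

row 2, column 0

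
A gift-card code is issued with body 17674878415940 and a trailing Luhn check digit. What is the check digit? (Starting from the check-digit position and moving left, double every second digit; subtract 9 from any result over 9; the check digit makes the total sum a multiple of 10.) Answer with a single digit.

4

Partial digits right→left: 0 4 9 5 1 4 8 7 8 4 7 6 7 1
Double every second digit counting from the check-digit position (so the 1st, 3rd, 5th, ... of the partial from the right).
  doubled (with −9 where >9): 0 9 2 7 7 5 5 → sum 35
  kept as-is: 4 5 4 7 4 6 1 → sum 31
Total = 35 + 31 = 66.
Check digit = (10 − (66 mod 10)) mod 10 = 4.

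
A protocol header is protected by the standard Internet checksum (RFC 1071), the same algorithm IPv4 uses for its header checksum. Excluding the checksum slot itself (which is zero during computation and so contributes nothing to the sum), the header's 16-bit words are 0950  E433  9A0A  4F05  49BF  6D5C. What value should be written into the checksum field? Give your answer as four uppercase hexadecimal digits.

7250

One's-complement addition (fold any carry out of bit 15 back into bit 0):
  0x0950 + 0xE433 = 0x0ED83
  0xED83 + 0x9A0A = 0x1878D → wrap carry → 0x878E
  0x878E + 0x4F05 = 0x0D693
  0xD693 + 0x49BF = 0x12052 → wrap carry → 0x2053
  0x2053 + 0x6D5C = 0x08DAF
One's-complement sum = 0x8DAF.
Checksum = ~0x8DAF & 0xFFFF = 0x7250.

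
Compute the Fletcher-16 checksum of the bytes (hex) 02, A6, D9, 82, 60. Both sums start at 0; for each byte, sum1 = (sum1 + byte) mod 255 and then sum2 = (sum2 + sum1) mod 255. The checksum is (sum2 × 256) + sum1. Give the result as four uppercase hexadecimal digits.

Running sums (mod 255):
  after byte 0 (02): sum1=2, sum2=2
  after byte 1 (A6): sum1=168, sum2=170
  after byte 2 (D9): sum1=130, sum2=45
  after byte 3 (82): sum1=5, sum2=50
  after byte 4 (60): sum1=101, sum2=151
Checksum = sum2·256 + sum1 = 151·256 + 101 = 38757 = 0x9765.

9765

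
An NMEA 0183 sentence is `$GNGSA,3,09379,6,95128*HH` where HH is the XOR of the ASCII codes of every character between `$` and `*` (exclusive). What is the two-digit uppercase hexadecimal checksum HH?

XOR the ASCII codes of the payload characters:
  'G' = 0x47 → acc = 0x47
  'N' = 0x4E → acc = 0x09
  'G' = 0x47 → acc = 0x4E
  'S' = 0x53 → acc = 0x1D
  'A' = 0x41 → acc = 0x5C
  ',' = 0x2C → acc = 0x70
  '3' = 0x33 → acc = 0x43
  ',' = 0x2C → acc = 0x6F
  '0' = 0x30 → acc = 0x5F
  '9' = 0x39 → acc = 0x66
  '3' = 0x33 → acc = 0x55
  '7' = 0x37 → acc = 0x62
  '9' = 0x39 → acc = 0x5B
  ',' = 0x2C → acc = 0x77
  '6' = 0x36 → acc = 0x41
  ',' = 0x2C → acc = 0x6D
  '9' = 0x39 → acc = 0x54
  '5' = 0x35 → acc = 0x61
  '1' = 0x31 → acc = 0x50
  '2' = 0x32 → acc = 0x62
  '8' = 0x38 → acc = 0x5A
Checksum = 0x5A.

5A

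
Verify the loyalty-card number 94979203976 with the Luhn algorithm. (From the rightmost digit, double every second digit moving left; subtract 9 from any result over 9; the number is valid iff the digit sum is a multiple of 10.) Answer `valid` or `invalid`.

From the right, keep odd positions and double even positions (subtract 9 from any doubled value over 9):
  doubled (positions 2,4,...): 5 6 4 5 8 → sum 28
  kept (positions 1,3,...): 6 9 0 9 9 9 → sum 42
Total = 70.
70 mod 10 = 0, so the number is valid.

valid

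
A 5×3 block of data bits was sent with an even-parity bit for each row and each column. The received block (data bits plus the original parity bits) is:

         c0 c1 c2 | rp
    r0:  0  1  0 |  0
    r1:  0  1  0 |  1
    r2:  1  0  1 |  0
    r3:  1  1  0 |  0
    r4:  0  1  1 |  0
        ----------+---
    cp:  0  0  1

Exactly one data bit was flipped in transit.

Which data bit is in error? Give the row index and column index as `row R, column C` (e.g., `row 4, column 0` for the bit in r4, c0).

row 0, column 2

Recompute each row's even parity and compare to rp:
  r0: data parity 1, sent rp 0 → mismatch
  r1: data parity 1, sent rp 1 → ok
  r2: data parity 0, sent rp 0 → ok
  r3: data parity 0, sent rp 0 → ok
  r4: data parity 0, sent rp 0 → ok
Recompute each column's even parity and compare to cp:
  c0: data parity 0, sent cp 0 → ok
  c1: data parity 0, sent cp 0 → ok
  c2: data parity 0, sent cp 1 → mismatch
Exactly one row (r0) and one column (c2) fail → the flipped bit is at their intersection.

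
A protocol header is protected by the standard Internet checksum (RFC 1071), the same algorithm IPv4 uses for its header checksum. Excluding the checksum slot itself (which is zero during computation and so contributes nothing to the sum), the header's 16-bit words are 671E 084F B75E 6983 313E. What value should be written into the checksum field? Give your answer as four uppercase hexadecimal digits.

One's-complement addition (fold any carry out of bit 15 back into bit 0):
  0x671E + 0x084F = 0x06F6D
  0x6F6D + 0xB75E = 0x126CB → wrap carry → 0x26CC
  0x26CC + 0x6983 = 0x0904F
  0x904F + 0x313E = 0x0C18D
One's-complement sum = 0xC18D.
Checksum = ~0xC18D & 0xFFFF = 0x3E72.

3E72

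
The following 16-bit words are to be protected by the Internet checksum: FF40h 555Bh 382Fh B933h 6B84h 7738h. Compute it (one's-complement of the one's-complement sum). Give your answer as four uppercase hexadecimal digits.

D743

One's-complement addition (fold any carry out of bit 15 back into bit 0):
  0xFF40 + 0x555B = 0x1549B → wrap carry → 0x549C
  0x549C + 0x382F = 0x08CCB
  0x8CCB + 0xB933 = 0x145FE → wrap carry → 0x45FF
  0x45FF + 0x6B84 = 0x0B183
  0xB183 + 0x7738 = 0x128BB → wrap carry → 0x28BC
One's-complement sum = 0x28BC.
Checksum = ~0x28BC & 0xFFFF = 0xD743.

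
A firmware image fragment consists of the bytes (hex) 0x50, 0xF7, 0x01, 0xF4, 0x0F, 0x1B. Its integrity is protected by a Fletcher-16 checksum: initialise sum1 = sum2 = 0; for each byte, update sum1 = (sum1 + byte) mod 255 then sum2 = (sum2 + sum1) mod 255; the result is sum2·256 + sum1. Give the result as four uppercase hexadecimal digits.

Running sums (mod 255):
  after byte 0 (0x50): sum1=80, sum2=80
  after byte 1 (0xF7): sum1=72, sum2=152
  after byte 2 (0x01): sum1=73, sum2=225
  after byte 3 (0xF4): sum1=62, sum2=32
  after byte 4 (0x0F): sum1=77, sum2=109
  after byte 5 (0x1B): sum1=104, sum2=213
Checksum = sum2·256 + sum1 = 213·256 + 104 = 54632 = 0xD568.

D568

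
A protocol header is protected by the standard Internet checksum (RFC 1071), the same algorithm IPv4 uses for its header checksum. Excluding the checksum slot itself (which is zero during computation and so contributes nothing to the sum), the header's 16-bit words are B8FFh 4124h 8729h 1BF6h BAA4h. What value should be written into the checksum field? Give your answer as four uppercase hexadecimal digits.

A817

One's-complement addition (fold any carry out of bit 15 back into bit 0):
  0xB8FF + 0x4124 = 0x0FA23
  0xFA23 + 0x8729 = 0x1814C → wrap carry → 0x814D
  0x814D + 0x1BF6 = 0x09D43
  0x9D43 + 0xBAA4 = 0x157E7 → wrap carry → 0x57E8
One's-complement sum = 0x57E8.
Checksum = ~0x57E8 & 0xFFFF = 0xA817.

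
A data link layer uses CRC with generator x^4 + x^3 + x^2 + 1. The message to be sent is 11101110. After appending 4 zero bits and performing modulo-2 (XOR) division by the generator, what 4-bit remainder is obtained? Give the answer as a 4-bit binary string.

1001

Append 4 zeros: 111011100000. Divide by 11101 (XOR where the leading bit is 1):
  pos 0: 11101 XOR 11101 = 00000
  pos 5: 11000 XOR 11101 = 00101
  pos 7: 10100 XOR 11101 = 01001
Remainder (last 4 bits) = 1001. This is the CRC / FCS.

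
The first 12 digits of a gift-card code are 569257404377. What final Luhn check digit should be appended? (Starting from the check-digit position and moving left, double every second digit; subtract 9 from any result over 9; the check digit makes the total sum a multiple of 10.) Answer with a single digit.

Partial digits right→left: 7 7 3 4 0 4 7 5 2 9 6 5
Double every second digit counting from the check-digit position (so the 1st, 3rd, 5th, ... of the partial from the right).
  doubled (with −9 where >9): 5 6 0 5 4 3 → sum 23
  kept as-is: 7 4 4 5 9 5 → sum 34
Total = 23 + 34 = 57.
Check digit = (10 − (57 mod 10)) mod 10 = 3.

3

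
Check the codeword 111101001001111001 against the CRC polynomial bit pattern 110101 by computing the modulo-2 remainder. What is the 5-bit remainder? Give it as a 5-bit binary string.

01011

Modulo-2 division of 111101001001111001 by 110101:
  pos 0: 111101 XOR 110101 = 001000
  pos 2: 100000 XOR 110101 = 010101
  pos 3: 101011 XOR 110101 = 011110
  pos 4: 111100 XOR 110101 = 001001
  pos 6: 100101 XOR 110101 = 010000
  pos 7: 100001 XOR 110101 = 010100
  pos 8: 101001 XOR 110101 = 011100
  pos 9: 111001 XOR 110101 = 001100
  pos 11: 110000 XOR 110101 = 000101
Remainder = 01011 (nonzero — an error is detected).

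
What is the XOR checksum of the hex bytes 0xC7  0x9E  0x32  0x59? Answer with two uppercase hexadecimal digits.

XOR the bytes together:
  start with 0xC7
  0xC7 ⊕ 0x9E = 0x59
  0x59 ⊕ 0x32 = 0x6B
  0x6B ⊕ 0x59 = 0x32

32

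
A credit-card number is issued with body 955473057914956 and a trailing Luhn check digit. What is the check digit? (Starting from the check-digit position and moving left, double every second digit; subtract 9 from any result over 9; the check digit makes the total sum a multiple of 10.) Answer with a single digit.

1

Partial digits right→left: 6 5 9 4 1 9 7 5 0 3 7 4 5 5 9
Double every second digit counting from the check-digit position (so the 1st, 3rd, 5th, ... of the partial from the right).
  doubled (with −9 where >9): 3 9 2 5 0 5 1 9 → sum 34
  kept as-is: 5 4 9 5 3 4 5 → sum 35
Total = 34 + 35 = 69.
Check digit = (10 − (69 mod 10)) mod 10 = 1.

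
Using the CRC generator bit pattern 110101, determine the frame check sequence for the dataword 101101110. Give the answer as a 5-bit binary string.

Append 5 zeros: 10110111000000. Divide by 110101 (XOR where the leading bit is 1):
  pos 0: 101101 XOR 110101 = 011000
  pos 1: 110001 XOR 110101 = 000100
  pos 4: 100100 XOR 110101 = 010001
  pos 5: 100010 XOR 110101 = 010111
  pos 6: 101110 XOR 110101 = 011011
  pos 7: 110110 XOR 110101 = 000011
Remainder (last 5 bits) = 00110. This is the CRC / FCS.

00110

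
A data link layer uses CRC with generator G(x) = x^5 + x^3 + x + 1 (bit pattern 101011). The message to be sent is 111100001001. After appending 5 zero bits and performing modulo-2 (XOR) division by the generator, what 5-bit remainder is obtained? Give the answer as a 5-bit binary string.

Append 5 zeros: 11110000100100000. Divide by 101011 (XOR where the leading bit is 1):
  pos 0: 111100 XOR 101011 = 010111
  pos 1: 101110 XOR 101011 = 000101
  pos 4: 101010 XOR 101011 = 000001
  pos 9: 101000 XOR 101011 = 000011
Remainder (last 5 bits) = 01100. This is the CRC / FCS.

01100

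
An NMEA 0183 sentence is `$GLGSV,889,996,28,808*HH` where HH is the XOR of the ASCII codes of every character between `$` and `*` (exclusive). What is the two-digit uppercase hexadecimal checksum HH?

XOR the ASCII codes of the payload characters:
  'G' = 0x47 → acc = 0x47
  'L' = 0x4C → acc = 0x0B
  'G' = 0x47 → acc = 0x4C
  'S' = 0x53 → acc = 0x1F
  'V' = 0x56 → acc = 0x49
  ',' = 0x2C → acc = 0x65
  '8' = 0x38 → acc = 0x5D
  '8' = 0x38 → acc = 0x65
  '9' = 0x39 → acc = 0x5C
  ',' = 0x2C → acc = 0x70
  '9' = 0x39 → acc = 0x49
  '9' = 0x39 → acc = 0x70
  '6' = 0x36 → acc = 0x46
  ',' = 0x2C → acc = 0x6A
  '2' = 0x32 → acc = 0x58
  '8' = 0x38 → acc = 0x60
  ',' = 0x2C → acc = 0x4C
  '8' = 0x38 → acc = 0x74
  '0' = 0x30 → acc = 0x44
  '8' = 0x38 → acc = 0x7C
Checksum = 0x7C.

7C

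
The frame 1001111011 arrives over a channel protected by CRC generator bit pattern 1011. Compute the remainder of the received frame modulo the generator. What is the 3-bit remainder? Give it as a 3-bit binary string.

000

Modulo-2 division of 1001111011 by 1011:
  pos 0: 1001 XOR 1011 = 0010
  pos 2: 1011 XOR 1011 = 0000
  pos 6: 1011 XOR 1011 = 0000
Remainder = 000 (zero — the frame passes the CRC check).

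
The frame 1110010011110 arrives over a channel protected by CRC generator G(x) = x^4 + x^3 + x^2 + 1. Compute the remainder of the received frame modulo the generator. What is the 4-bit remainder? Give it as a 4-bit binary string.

0000

Modulo-2 division of 1110010011110 by 11101:
  pos 0: 11100 XOR 11101 = 00001
  pos 4: 11001 XOR 11101 = 00100
  pos 6: 10011 XOR 11101 = 01110
  pos 7: 11101 XOR 11101 = 00000
Remainder = 0000 (zero — the frame passes the CRC check).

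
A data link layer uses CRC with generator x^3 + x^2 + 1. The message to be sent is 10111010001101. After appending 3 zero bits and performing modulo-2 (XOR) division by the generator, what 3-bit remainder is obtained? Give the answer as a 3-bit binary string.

Append 3 zeros: 10111010001101000. Divide by 1101 (XOR where the leading bit is 1):
  pos 0: 1011 XOR 1101 = 0110
  pos 1: 1101 XOR 1101 = 0000
  pos 6: 1000 XOR 1101 = 0101
  pos 7: 1011 XOR 1101 = 0110
  pos 8: 1101 XOR 1101 = 0000
  pos 13: 1000 XOR 1101 = 0101
Remainder (last 3 bits) = 101. This is the CRC / FCS.

101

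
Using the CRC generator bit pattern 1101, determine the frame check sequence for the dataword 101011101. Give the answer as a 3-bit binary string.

Append 3 zeros: 101011101000. Divide by 1101 (XOR where the leading bit is 1):
  pos 0: 1010 XOR 1101 = 0111
  pos 1: 1111 XOR 1101 = 0010
  pos 3: 1011 XOR 1101 = 0110
  pos 4: 1100 XOR 1101 = 0001
  pos 7: 1100 XOR 1101 = 0001
Remainder (last 3 bits) = 010. This is the CRC / FCS.

010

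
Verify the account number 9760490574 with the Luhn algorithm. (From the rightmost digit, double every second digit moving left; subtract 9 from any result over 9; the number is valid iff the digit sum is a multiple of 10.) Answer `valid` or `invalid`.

valid

From the right, keep odd positions and double even positions (subtract 9 from any doubled value over 9):
  doubled (positions 2,4,...): 5 0 8 3 9 → sum 25
  kept (positions 1,3,...): 4 5 9 0 7 → sum 25
Total = 50.
50 mod 10 = 0, so the number is valid.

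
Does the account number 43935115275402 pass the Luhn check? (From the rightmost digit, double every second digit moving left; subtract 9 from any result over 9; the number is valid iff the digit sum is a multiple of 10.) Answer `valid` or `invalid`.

valid

From the right, keep odd positions and double even positions (subtract 9 from any doubled value over 9):
  doubled (positions 2,4,...): 0 1 4 2 1 9 8 → sum 25
  kept (positions 1,3,...): 2 4 7 5 1 3 3 → sum 25
Total = 50.
50 mod 10 = 0, so the number is valid.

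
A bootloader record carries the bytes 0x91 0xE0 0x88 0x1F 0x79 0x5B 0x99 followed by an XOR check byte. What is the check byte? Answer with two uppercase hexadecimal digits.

5D

XOR the bytes together:
  start with 0x91
  0x91 ⊕ 0xE0 = 0x71
  0x71 ⊕ 0x88 = 0xF9
  0xF9 ⊕ 0x1F = 0xE6
  0xE6 ⊕ 0x79 = 0x9F
  0x9F ⊕ 0x5B = 0xC4
  0xC4 ⊕ 0x99 = 0x5D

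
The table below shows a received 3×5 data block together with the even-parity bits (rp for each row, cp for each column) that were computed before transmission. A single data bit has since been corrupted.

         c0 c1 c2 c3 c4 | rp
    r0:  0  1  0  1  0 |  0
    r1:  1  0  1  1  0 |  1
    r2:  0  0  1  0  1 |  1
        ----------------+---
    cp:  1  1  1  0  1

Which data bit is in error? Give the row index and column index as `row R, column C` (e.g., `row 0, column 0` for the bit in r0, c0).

row 2, column 2

Recompute each row's even parity and compare to rp:
  r0: data parity 0, sent rp 0 → ok
  r1: data parity 1, sent rp 1 → ok
  r2: data parity 0, sent rp 1 → mismatch
Recompute each column's even parity and compare to cp:
  c0: data parity 1, sent cp 1 → ok
  c1: data parity 1, sent cp 1 → ok
  c2: data parity 0, sent cp 1 → mismatch
  c3: data parity 0, sent cp 0 → ok
  c4: data parity 1, sent cp 1 → ok
Exactly one row (r2) and one column (c2) fail → the flipped bit is at their intersection.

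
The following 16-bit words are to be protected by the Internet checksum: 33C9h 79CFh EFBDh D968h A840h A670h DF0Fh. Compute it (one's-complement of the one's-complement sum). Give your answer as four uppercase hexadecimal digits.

5B7F

One's-complement addition (fold any carry out of bit 15 back into bit 0):
  0x33C9 + 0x79CF = 0x0AD98
  0xAD98 + 0xEFBD = 0x19D55 → wrap carry → 0x9D56
  0x9D56 + 0xD968 = 0x176BE → wrap carry → 0x76BF
  0x76BF + 0xA840 = 0x11EFF → wrap carry → 0x1F00
  0x1F00 + 0xA670 = 0x0C570
  0xC570 + 0xDF0F = 0x1A47F → wrap carry → 0xA480
One's-complement sum = 0xA480.
Checksum = ~0xA480 & 0xFFFF = 0x5B7F.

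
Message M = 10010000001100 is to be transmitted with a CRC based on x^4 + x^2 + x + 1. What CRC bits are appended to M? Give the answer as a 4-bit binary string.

0011

Append 4 zeros: 100100000011000000. Divide by 10111 (XOR where the leading bit is 1):
  pos 0: 10010 XOR 10111 = 00101
  pos 2: 10100 XOR 10111 = 00011
  pos 5: 11000 XOR 10111 = 01111
  pos 6: 11111 XOR 10111 = 01000
  pos 7: 10001 XOR 10111 = 00110
  pos 9: 11000 XOR 10111 = 01111
  pos 10: 11110 XOR 10111 = 01001
  pos 11: 10010 XOR 10111 = 00101
  pos 13: 10100 XOR 10111 = 00011
Remainder (last 4 bits) = 0011. This is the CRC / FCS.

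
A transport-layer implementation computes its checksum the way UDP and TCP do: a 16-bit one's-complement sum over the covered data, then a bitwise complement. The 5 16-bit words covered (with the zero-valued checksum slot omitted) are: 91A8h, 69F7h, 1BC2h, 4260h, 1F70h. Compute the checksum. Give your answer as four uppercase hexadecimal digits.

86CD

One's-complement addition (fold any carry out of bit 15 back into bit 0):
  0x91A8 + 0x69F7 = 0x0FB9F
  0xFB9F + 0x1BC2 = 0x11761 → wrap carry → 0x1762
  0x1762 + 0x4260 = 0x059C2
  0x59C2 + 0x1F70 = 0x07932
One's-complement sum = 0x7932.
Checksum = ~0x7932 & 0xFFFF = 0x86CD.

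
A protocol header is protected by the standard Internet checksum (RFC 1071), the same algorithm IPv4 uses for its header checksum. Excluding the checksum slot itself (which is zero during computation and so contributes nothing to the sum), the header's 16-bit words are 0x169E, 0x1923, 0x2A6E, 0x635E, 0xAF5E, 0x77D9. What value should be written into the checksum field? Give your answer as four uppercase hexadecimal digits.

1B3A

One's-complement addition (fold any carry out of bit 15 back into bit 0):
  0x169E + 0x1923 = 0x02FC1
  0x2FC1 + 0x2A6E = 0x05A2F
  0x5A2F + 0x635E = 0x0BD8D
  0xBD8D + 0xAF5E = 0x16CEB → wrap carry → 0x6CEC
  0x6CEC + 0x77D9 = 0x0E4C5
One's-complement sum = 0xE4C5.
Checksum = ~0xE4C5 & 0xFFFF = 0x1B3A.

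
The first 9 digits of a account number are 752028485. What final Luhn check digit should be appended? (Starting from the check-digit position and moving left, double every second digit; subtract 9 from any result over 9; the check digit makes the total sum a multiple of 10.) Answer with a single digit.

Partial digits right→left: 5 8 4 8 2 0 2 5 7
Double every second digit counting from the check-digit position (so the 1st, 3rd, 5th, ... of the partial from the right).
  doubled (with −9 where >9): 1 8 4 4 5 → sum 22
  kept as-is: 8 8 0 5 → sum 21
Total = 22 + 21 = 43.
Check digit = (10 − (43 mod 10)) mod 10 = 7.

7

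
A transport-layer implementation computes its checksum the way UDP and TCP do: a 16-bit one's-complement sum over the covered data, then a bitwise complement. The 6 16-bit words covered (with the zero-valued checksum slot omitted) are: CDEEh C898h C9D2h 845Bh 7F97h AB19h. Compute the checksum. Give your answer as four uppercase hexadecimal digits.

F098

One's-complement addition (fold any carry out of bit 15 back into bit 0):
  0xCDEE + 0xC898 = 0x19686 → wrap carry → 0x9687
  0x9687 + 0xC9D2 = 0x16059 → wrap carry → 0x605A
  0x605A + 0x845B = 0x0E4B5
  0xE4B5 + 0x7F97 = 0x1644C → wrap carry → 0x644D
  0x644D + 0xAB19 = 0x10F66 → wrap carry → 0x0F67
One's-complement sum = 0x0F67.
Checksum = ~0x0F67 & 0xFFFF = 0xF098.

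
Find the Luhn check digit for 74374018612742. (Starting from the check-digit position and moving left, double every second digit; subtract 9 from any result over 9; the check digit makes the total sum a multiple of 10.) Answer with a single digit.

2

Partial digits right→left: 2 4 7 2 1 6 8 1 0 4 7 3 4 7
Double every second digit counting from the check-digit position (so the 1st, 3rd, 5th, ... of the partial from the right).
  doubled (with −9 where >9): 4 5 2 7 0 5 8 → sum 31
  kept as-is: 4 2 6 1 4 3 7 → sum 27
Total = 31 + 27 = 58.
Check digit = (10 − (58 mod 10)) mod 10 = 2.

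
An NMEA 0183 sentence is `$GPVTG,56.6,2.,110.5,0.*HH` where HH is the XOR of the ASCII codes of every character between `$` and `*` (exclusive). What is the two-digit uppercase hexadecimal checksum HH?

60

XOR the ASCII codes of the payload characters:
  'G' = 0x47 → acc = 0x47
  'P' = 0x50 → acc = 0x17
  'V' = 0x56 → acc = 0x41
  'T' = 0x54 → acc = 0x15
  'G' = 0x47 → acc = 0x52
  ',' = 0x2C → acc = 0x7E
  '5' = 0x35 → acc = 0x4B
  '6' = 0x36 → acc = 0x7D
  '.' = 0x2E → acc = 0x53
  '6' = 0x36 → acc = 0x65
  ',' = 0x2C → acc = 0x49
  '2' = 0x32 → acc = 0x7B
  '.' = 0x2E → acc = 0x55
  ',' = 0x2C → acc = 0x79
  '1' = 0x31 → acc = 0x48
  '1' = 0x31 → acc = 0x79
  '0' = 0x30 → acc = 0x49
  '.' = 0x2E → acc = 0x67
  '5' = 0x35 → acc = 0x52
  ',' = 0x2C → acc = 0x7E
  '0' = 0x30 → acc = 0x4E
  '.' = 0x2E → acc = 0x60
Checksum = 0x60.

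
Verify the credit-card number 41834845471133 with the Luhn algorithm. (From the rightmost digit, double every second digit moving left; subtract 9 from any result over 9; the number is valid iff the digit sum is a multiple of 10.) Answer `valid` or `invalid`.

From the right, keep odd positions and double even positions (subtract 9 from any doubled value over 9):
  doubled (positions 2,4,...): 6 2 8 8 8 7 8 → sum 47
  kept (positions 1,3,...): 3 1 7 5 8 3 1 → sum 28
Total = 75.
75 mod 10 = 5, so the number is invalid.

invalid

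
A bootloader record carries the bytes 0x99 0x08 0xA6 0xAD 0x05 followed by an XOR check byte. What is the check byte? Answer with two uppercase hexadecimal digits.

XOR the bytes together:
  start with 0x99
  0x99 ⊕ 0x08 = 0x91
  0x91 ⊕ 0xA6 = 0x37
  0x37 ⊕ 0xAD = 0x9A
  0x9A ⊕ 0x05 = 0x9F

9F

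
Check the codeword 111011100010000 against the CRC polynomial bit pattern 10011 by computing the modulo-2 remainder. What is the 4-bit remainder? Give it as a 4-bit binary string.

Modulo-2 division of 111011100010000 by 10011:
  pos 0: 11101 XOR 10011 = 01110
  pos 1: 11101 XOR 10011 = 01110
  pos 2: 11101 XOR 10011 = 01110
  pos 3: 11100 XOR 10011 = 01111
  pos 4: 11110 XOR 10011 = 01101
  pos 5: 11010 XOR 10011 = 01001
  pos 6: 10011 XOR 10011 = 00000
Remainder = 0000 (zero — the frame passes the CRC check).

0000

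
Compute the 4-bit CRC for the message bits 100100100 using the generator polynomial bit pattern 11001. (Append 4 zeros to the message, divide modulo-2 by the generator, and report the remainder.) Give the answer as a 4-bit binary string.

Append 4 zeros: 1001001000000. Divide by 11001 (XOR where the leading bit is 1):
  pos 0: 10010 XOR 11001 = 01011
  pos 1: 10110 XOR 11001 = 01111
  pos 2: 11111 XOR 11001 = 00110
  pos 4: 11000 XOR 11001 = 00001
  pos 8: 10000 XOR 11001 = 01001
Remainder (last 4 bits) = 1001. This is the CRC / FCS.

1001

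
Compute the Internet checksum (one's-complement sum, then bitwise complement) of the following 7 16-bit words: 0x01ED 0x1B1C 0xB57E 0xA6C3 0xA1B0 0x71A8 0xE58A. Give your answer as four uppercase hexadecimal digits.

One's-complement addition (fold any carry out of bit 15 back into bit 0):
  0x01ED + 0x1B1C = 0x01D09
  0x1D09 + 0xB57E = 0x0D287
  0xD287 + 0xA6C3 = 0x1794A → wrap carry → 0x794B
  0x794B + 0xA1B0 = 0x11AFB → wrap carry → 0x1AFC
  0x1AFC + 0x71A8 = 0x08CA4
  0x8CA4 + 0xE58A = 0x1722E → wrap carry → 0x722F
One's-complement sum = 0x722F.
Checksum = ~0x722F & 0xFFFF = 0x8DD0.

8DD0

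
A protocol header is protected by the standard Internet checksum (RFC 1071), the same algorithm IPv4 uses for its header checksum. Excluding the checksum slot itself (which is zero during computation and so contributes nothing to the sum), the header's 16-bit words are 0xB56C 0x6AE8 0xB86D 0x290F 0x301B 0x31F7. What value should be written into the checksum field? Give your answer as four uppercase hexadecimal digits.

9C1B

One's-complement addition (fold any carry out of bit 15 back into bit 0):
  0xB56C + 0x6AE8 = 0x12054 → wrap carry → 0x2055
  0x2055 + 0xB86D = 0x0D8C2
  0xD8C2 + 0x290F = 0x101D1 → wrap carry → 0x01D2
  0x01D2 + 0x301B = 0x031ED
  0x31ED + 0x31F7 = 0x063E4
One's-complement sum = 0x63E4.
Checksum = ~0x63E4 & 0xFFFF = 0x9C1B.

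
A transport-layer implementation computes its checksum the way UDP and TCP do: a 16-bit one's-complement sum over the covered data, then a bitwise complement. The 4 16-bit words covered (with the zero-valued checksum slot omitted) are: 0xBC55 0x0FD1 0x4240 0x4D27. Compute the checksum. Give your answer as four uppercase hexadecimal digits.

One's-complement addition (fold any carry out of bit 15 back into bit 0):
  0xBC55 + 0x0FD1 = 0x0CC26
  0xCC26 + 0x4240 = 0x10E66 → wrap carry → 0x0E67
  0x0E67 + 0x4D27 = 0x05B8E
One's-complement sum = 0x5B8E.
Checksum = ~0x5B8E & 0xFFFF = 0xA471.

A471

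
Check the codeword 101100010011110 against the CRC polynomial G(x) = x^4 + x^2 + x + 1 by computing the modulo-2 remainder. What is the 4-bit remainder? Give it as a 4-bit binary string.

Modulo-2 division of 101100010011110 by 10111:
  pos 0: 10110 XOR 10111 = 00001
  pos 4: 10010 XOR 10111 = 00101
  pos 6: 10101 XOR 10111 = 00010
  pos 9: 10111 XOR 10111 = 00000
Remainder = 0000 (zero — the frame passes the CRC check).

0000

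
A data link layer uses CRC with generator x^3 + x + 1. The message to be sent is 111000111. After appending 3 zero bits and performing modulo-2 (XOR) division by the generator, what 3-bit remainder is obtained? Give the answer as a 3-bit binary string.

011

Append 3 zeros: 111000111000. Divide by 1011 (XOR where the leading bit is 1):
  pos 0: 1110 XOR 1011 = 0101
  pos 1: 1010 XOR 1011 = 0001
  pos 4: 1011 XOR 1011 = 0000
  pos 8: 1000 XOR 1011 = 0011
Remainder (last 3 bits) = 011. This is the CRC / FCS.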